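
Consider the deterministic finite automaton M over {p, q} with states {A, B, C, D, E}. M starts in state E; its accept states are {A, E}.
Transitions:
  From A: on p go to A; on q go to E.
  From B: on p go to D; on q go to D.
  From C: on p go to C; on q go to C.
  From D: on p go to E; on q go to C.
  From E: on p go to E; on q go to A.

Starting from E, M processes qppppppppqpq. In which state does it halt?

E --q--> A
A --p--> A
A --p--> A
A --p--> A
A --p--> A
A --p--> A
A --p--> A
A --p--> A
A --p--> A
A --q--> E
E --p--> E
E --q--> A

A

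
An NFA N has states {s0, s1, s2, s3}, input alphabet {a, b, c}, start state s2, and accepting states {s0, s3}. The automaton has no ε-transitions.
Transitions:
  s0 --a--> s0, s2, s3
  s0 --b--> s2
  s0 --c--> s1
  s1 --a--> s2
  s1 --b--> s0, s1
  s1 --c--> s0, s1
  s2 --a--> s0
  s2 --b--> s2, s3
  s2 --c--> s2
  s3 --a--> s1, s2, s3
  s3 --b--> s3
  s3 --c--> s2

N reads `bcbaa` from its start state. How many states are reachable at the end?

4

Start: {s2}
read b: {s2, s3}
read c: {s2}
read b: {s2, s3}
read a: {s0, s1, s2, s3}
read a: {s0, s1, s2, s3}
Final reachable set {s0, s1, s2, s3} has 4 states.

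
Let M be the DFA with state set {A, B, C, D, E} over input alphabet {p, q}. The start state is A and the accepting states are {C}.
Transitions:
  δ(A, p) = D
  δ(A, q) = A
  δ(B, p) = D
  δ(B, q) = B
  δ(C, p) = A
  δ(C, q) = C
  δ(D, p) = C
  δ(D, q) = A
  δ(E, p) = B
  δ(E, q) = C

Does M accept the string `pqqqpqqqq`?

rejected

A --p--> D
D --q--> A
A --q--> A
A --q--> A
A --p--> D
D --q--> A
A --q--> A
A --q--> A
A --q--> A
End in state A, which is not an accepting state.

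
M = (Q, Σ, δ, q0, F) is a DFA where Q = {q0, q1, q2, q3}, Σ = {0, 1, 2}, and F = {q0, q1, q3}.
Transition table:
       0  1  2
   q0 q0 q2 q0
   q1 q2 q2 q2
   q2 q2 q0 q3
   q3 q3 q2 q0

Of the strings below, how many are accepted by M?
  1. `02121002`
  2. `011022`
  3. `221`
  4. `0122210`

`02121002`: accepted
`011022`: accepted
`221`: rejected
`0122210`: rejected

2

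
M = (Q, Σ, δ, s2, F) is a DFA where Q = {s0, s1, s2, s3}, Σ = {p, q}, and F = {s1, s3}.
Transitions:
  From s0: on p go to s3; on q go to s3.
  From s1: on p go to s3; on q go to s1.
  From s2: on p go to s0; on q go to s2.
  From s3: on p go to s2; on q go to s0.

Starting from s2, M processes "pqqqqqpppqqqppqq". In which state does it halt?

s2

s2 --p--> s0
s0 --q--> s3
s3 --q--> s0
s0 --q--> s3
s3 --q--> s0
s0 --q--> s3
s3 --p--> s2
s2 --p--> s0
s0 --p--> s3
s3 --q--> s0
s0 --q--> s3
s3 --q--> s0
s0 --p--> s3
s3 --p--> s2
s2 --q--> s2
s2 --q--> s2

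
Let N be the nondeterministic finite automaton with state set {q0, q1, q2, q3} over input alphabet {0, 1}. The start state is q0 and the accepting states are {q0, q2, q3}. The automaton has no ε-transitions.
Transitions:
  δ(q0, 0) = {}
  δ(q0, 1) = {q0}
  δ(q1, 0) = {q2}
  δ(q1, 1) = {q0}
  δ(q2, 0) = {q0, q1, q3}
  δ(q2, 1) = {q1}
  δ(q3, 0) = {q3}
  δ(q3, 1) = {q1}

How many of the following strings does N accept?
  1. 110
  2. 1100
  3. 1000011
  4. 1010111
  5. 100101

0

110: rejected
1100: rejected
1000011: rejected
1010111: rejected
100101: rejected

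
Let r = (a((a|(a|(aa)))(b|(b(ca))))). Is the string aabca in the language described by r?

Split as a·abca: a matches a and ((a|(a|(aa)))(b|(b(ca)))) matches abca.

yes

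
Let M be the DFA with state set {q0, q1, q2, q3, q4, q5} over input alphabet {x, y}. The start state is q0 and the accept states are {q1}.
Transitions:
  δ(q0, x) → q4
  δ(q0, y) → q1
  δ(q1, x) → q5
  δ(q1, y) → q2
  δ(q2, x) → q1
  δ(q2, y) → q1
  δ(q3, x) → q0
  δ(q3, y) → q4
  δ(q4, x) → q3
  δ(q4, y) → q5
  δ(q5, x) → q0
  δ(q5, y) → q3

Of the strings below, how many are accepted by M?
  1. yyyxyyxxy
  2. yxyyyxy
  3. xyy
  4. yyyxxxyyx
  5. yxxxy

yyyxyyxxy: accepted
yxyyyxy: accepted
xyy: rejected
yyyxxxyyx: rejected
yxxxy: rejected

2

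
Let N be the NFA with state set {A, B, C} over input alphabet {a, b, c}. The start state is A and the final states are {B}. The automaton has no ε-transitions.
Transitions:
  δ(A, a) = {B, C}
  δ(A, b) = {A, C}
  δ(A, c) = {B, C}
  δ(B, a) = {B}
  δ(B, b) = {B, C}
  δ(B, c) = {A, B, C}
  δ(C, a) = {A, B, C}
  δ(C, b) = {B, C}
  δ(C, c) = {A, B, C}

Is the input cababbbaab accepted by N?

Start: {A}
read c: {B, C}
read a: {A, B, C}
read b: {A, B, C}
read a: {A, B, C}
read b: {A, B, C}
read b: {A, B, C}
read b: {A, B, C}
read a: {A, B, C}
read a: {A, B, C}
read b: {A, B, C}
Reachable ∩ accepting = {B} — nonempty.

accepted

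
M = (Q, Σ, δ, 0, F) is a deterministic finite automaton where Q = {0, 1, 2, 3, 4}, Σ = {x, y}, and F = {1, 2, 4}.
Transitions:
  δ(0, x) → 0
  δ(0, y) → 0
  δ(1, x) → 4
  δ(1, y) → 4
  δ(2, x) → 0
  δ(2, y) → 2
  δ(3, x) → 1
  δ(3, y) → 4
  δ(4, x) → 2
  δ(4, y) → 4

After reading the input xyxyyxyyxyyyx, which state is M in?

0

0 --x--> 0
0 --y--> 0
0 --x--> 0
0 --y--> 0
0 --y--> 0
0 --x--> 0
0 --y--> 0
0 --y--> 0
0 --x--> 0
0 --y--> 0
0 --y--> 0
0 --y--> 0
0 --x--> 0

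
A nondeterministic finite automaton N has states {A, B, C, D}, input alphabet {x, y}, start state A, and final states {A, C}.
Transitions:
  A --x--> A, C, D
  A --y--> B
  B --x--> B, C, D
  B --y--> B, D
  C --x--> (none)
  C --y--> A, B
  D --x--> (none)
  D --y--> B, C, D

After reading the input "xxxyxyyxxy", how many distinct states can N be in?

Start: {A}
read x: {A, C, D}
read x: {A, C, D}
read x: {A, C, D}
read y: {A, B, C, D}
read x: {A, B, C, D}
read y: {A, B, C, D}
read y: {A, B, C, D}
read x: {A, B, C, D}
read x: {A, B, C, D}
read y: {A, B, C, D}
Final reachable set {A, B, C, D} has 4 states.

4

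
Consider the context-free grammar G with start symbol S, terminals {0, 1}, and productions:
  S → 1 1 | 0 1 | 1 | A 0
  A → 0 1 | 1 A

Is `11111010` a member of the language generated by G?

yes

S ⇒ A0 ⇒ 1A0 ⇒ 11A0 ⇒ 111A0 ⇒ 1111A0 ⇒ 11111A0 ⇒ 11111010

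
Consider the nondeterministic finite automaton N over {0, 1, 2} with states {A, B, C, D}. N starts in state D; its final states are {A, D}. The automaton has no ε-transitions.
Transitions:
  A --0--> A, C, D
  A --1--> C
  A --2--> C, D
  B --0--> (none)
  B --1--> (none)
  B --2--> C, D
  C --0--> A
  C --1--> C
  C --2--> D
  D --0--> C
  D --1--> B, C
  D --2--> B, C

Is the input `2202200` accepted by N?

Start: {D}
read 2: {B, C}
read 2: {C, D}
read 0: {A, C}
read 2: {C, D}
read 2: {B, C, D}
read 0: {A, C}
read 0: {A, C, D}
Reachable ∩ accepting = {A, D} — nonempty.

accepted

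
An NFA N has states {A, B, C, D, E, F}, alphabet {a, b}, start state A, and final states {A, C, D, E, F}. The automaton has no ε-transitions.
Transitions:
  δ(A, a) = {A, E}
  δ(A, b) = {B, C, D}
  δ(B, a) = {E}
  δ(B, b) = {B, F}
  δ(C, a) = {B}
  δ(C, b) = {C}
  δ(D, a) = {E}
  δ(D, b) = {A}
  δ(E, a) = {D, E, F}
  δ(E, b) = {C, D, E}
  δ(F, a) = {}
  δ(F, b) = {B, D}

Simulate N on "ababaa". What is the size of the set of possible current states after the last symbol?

4

Start: {A}
read a: {A, E}
read b: {B, C, D, E}
read a: {B, D, E, F}
read b: {A, B, C, D, E, F}
read a: {A, B, D, E, F}
read a: {A, D, E, F}
Final reachable set {A, D, E, F} has 4 states.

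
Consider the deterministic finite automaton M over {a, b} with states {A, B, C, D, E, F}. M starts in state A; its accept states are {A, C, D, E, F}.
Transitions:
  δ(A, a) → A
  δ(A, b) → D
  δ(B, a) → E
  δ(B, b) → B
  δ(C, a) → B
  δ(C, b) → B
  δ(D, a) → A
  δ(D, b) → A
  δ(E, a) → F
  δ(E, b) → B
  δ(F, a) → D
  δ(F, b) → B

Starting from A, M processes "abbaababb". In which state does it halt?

A

A --a--> A
A --b--> D
D --b--> A
A --a--> A
A --a--> A
A --b--> D
D --a--> A
A --b--> D
D --b--> A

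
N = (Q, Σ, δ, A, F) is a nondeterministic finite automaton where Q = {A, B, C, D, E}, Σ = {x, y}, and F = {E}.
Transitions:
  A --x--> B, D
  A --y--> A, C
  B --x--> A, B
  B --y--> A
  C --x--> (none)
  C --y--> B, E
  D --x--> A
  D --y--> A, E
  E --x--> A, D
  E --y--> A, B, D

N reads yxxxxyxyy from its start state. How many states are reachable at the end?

Start: {A}
read y: {A, C}
read x: {B, D}
read x: {A, B}
read x: {A, B, D}
read x: {A, B, D}
read y: {A, C, E}
read x: {A, B, D}
read y: {A, C, E}
read y: {A, B, C, D, E}
Final reachable set {A, B, C, D, E} has 5 states.

5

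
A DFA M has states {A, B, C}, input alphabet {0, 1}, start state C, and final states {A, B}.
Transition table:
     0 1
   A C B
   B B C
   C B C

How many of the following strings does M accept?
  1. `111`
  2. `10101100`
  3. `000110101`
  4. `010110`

`111`: rejected
`10101100`: accepted
`000110101`: rejected
`010110`: accepted

2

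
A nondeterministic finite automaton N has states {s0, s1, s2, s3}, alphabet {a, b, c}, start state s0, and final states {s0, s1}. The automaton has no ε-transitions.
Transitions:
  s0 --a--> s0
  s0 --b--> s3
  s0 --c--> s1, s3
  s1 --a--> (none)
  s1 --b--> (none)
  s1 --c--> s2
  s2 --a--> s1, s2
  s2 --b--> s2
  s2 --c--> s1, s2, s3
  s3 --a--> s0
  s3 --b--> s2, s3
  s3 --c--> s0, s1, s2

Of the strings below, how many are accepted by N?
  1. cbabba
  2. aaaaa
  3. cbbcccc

3

cbabba: accepted
aaaaa: accepted
cbbcccc: accepted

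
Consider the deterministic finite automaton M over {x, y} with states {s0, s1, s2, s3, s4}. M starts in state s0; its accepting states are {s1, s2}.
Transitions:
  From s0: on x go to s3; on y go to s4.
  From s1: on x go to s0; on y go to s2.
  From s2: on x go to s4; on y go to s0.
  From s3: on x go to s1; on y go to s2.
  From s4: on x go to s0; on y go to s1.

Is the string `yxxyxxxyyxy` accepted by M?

accepted

s0 --y--> s4
s4 --x--> s0
s0 --x--> s3
s3 --y--> s2
s2 --x--> s4
s4 --x--> s0
s0 --x--> s3
s3 --y--> s2
s2 --y--> s0
s0 --x--> s3
s3 --y--> s2
End in state s2, which is an accepting state.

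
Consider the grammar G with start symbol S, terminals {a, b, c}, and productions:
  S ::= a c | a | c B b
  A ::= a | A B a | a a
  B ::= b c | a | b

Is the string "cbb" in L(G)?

yes

S ⇒ cBb ⇒ cbb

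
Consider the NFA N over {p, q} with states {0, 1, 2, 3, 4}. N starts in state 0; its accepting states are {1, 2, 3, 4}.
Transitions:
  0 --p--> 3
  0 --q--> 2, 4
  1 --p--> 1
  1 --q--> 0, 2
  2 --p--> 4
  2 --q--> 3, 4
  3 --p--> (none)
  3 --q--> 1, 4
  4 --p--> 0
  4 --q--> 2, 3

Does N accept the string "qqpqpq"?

Start: {0}
read q: {2, 4}
read q: {2, 3, 4}
read p: {0, 4}
read q: {2, 3, 4}
read p: {0, 4}
read q: {2, 3, 4}
Reachable ∩ accepting = {2, 3, 4} — nonempty.

accepted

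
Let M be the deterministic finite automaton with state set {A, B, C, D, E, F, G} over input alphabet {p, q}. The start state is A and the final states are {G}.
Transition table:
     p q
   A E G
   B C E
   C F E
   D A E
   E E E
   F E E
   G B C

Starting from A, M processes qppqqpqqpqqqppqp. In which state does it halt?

A --q--> G
G --p--> B
B --p--> C
C --q--> E
E --q--> E
E --p--> E
E --q--> E
E --q--> E
E --p--> E
E --q--> E
E --q--> E
E --q--> E
E --p--> E
E --p--> E
E --q--> E
E --p--> E

E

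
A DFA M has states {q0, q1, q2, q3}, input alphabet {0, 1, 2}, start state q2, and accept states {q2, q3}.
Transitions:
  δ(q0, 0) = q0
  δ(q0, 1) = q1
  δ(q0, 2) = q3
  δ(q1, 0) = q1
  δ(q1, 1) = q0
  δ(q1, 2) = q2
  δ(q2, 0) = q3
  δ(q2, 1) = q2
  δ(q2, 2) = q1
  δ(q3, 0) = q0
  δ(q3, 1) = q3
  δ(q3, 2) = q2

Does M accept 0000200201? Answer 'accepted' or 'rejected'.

rejected

q2 --0--> q3
q3 --0--> q0
q0 --0--> q0
q0 --0--> q0
q0 --2--> q3
q3 --0--> q0
q0 --0--> q0
q0 --2--> q3
q3 --0--> q0
q0 --1--> q1
End in state q1, which is not an accepting state.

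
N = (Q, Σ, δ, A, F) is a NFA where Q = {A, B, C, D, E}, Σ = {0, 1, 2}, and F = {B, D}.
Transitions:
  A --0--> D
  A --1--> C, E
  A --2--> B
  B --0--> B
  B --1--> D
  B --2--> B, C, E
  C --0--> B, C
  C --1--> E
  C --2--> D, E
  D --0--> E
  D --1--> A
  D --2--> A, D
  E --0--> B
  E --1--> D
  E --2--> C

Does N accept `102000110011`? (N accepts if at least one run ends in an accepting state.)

Start: {A}
read 1: {C, E}
read 0: {B, C}
read 2: {B, C, D, E}
read 0: {B, C, E}
read 0: {B, C}
read 0: {B, C}
read 1: {D, E}
read 1: {A, D}
read 0: {D, E}
read 0: {B, E}
read 1: {D}
read 1: {A}
Reachable ∩ accepting = {} — empty.

rejected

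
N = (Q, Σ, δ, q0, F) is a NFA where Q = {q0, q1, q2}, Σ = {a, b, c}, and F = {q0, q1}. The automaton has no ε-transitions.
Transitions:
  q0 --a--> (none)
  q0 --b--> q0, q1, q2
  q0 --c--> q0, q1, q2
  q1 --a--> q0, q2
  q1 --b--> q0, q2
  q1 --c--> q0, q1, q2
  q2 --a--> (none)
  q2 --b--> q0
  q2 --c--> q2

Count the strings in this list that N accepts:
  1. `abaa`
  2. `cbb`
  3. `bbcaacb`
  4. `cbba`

2

`abaa`: rejected
`cbb`: accepted
`bbcaacb`: rejected
`cbba`: accepted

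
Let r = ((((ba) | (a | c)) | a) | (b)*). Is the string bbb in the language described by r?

yes

The right alternative (b)* matches bbb.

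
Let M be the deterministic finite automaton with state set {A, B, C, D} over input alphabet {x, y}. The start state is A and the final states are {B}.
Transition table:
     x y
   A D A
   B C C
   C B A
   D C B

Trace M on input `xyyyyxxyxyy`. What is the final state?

A --x--> D
D --y--> B
B --y--> C
C --y--> A
A --y--> A
A --x--> D
D --x--> C
C --y--> A
A --x--> D
D --y--> B
B --y--> C

C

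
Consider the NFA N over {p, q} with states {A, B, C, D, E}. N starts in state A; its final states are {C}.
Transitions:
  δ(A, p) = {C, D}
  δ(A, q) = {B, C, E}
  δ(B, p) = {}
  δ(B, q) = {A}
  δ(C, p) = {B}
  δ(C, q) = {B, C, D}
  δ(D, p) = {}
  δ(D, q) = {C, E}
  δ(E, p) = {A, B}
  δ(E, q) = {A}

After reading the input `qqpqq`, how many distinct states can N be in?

Start: {A}
read q: {B, C, E}
read q: {A, B, C, D}
read p: {B, C, D}
read q: {A, B, C, D, E}
read q: {A, B, C, D, E}
Final reachable set {A, B, C, D, E} has 5 states.

5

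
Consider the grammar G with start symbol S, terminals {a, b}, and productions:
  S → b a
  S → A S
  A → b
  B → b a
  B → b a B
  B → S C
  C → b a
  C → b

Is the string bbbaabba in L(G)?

no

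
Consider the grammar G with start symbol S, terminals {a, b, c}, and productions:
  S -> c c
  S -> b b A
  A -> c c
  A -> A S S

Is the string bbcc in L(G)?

yes

S ⇒ bbA ⇒ bbcc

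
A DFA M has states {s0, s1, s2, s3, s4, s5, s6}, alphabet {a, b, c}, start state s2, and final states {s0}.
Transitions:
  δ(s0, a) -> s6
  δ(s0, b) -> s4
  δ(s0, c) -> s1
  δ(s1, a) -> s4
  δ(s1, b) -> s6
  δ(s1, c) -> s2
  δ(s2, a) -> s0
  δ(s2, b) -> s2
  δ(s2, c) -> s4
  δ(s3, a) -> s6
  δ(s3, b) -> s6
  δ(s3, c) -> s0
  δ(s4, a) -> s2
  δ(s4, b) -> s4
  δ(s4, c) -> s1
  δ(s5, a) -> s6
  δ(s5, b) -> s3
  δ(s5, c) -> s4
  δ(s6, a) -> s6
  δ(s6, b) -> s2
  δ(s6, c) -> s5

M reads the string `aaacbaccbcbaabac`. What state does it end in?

s1

s2 --a--> s0
s0 --a--> s6
s6 --a--> s6
s6 --c--> s5
s5 --b--> s3
s3 --a--> s6
s6 --c--> s5
s5 --c--> s4
s4 --b--> s4
s4 --c--> s1
s1 --b--> s6
s6 --a--> s6
s6 --a--> s6
s6 --b--> s2
s2 --a--> s0
s0 --c--> s1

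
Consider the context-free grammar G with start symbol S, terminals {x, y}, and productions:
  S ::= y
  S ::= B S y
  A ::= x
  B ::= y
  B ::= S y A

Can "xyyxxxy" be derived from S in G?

no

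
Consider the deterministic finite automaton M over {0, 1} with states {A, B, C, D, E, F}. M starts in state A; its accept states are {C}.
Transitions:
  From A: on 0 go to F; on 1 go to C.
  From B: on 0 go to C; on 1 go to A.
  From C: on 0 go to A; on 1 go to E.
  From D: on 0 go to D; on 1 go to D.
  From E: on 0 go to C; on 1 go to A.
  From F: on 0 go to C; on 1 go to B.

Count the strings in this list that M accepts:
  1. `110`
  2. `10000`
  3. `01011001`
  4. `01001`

`110`: accepted
`10000`: rejected
`01011001`: rejected
`01001`: accepted

2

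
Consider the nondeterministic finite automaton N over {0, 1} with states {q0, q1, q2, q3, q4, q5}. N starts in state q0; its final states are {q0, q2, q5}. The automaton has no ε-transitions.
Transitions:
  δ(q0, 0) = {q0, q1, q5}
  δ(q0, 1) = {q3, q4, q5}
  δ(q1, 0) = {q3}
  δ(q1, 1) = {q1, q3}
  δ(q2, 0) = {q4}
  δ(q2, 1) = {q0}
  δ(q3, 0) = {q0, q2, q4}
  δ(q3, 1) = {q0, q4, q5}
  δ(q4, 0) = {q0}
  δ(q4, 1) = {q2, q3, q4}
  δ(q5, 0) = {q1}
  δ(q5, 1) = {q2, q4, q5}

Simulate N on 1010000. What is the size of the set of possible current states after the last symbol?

6

Start: {q0}
read 1: {q3, q4, q5}
read 0: {q0, q1, q2, q4}
read 1: {q0, q1, q2, q3, q4, q5}
read 0: {q0, q1, q2, q3, q4, q5}
read 0: {q0, q1, q2, q3, q4, q5}
read 0: {q0, q1, q2, q3, q4, q5}
read 0: {q0, q1, q2, q3, q4, q5}
Final reachable set {q0, q1, q2, q3, q4, q5} has 6 states.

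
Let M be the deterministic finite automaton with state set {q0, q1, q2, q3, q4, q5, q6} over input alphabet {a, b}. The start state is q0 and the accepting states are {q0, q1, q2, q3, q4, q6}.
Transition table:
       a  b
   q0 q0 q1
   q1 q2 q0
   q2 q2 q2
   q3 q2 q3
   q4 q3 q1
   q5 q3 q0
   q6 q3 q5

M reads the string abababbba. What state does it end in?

q0 --a--> q0
q0 --b--> q1
q1 --a--> q2
q2 --b--> q2
q2 --a--> q2
q2 --b--> q2
q2 --b--> q2
q2 --b--> q2
q2 --a--> q2

q2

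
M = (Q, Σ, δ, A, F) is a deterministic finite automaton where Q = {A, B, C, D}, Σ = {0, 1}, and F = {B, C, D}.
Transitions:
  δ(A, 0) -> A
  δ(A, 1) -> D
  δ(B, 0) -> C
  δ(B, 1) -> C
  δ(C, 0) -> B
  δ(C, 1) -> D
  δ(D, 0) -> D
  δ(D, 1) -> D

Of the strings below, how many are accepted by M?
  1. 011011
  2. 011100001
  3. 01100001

011011: accepted
011100001: accepted
01100001: accepted

3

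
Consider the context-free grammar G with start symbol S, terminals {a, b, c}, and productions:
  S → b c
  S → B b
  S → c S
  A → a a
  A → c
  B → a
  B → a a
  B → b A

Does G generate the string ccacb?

no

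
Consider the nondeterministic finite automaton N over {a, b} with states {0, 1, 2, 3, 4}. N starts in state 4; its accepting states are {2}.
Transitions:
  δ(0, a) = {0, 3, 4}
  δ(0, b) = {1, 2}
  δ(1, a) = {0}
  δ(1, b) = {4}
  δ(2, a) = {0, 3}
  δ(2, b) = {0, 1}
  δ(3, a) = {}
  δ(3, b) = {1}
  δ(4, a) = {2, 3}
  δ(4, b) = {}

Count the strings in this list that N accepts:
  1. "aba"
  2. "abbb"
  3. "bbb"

0

"aba": rejected
"abbb": rejected
"bbb": rejected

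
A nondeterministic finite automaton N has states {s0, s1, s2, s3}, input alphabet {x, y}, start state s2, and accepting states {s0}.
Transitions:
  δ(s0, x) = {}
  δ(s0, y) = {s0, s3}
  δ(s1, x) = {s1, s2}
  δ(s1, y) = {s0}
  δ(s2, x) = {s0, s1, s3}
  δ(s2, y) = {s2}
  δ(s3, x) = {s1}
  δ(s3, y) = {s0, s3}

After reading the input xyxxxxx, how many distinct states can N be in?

4

Start: {s2}
read x: {s0, s1, s3}
read y: {s0, s3}
read x: {s1}
read x: {s1, s2}
read x: {s0, s1, s2, s3}
read x: {s0, s1, s2, s3}
read x: {s0, s1, s2, s3}
Final reachable set {s0, s1, s2, s3} has 4 states.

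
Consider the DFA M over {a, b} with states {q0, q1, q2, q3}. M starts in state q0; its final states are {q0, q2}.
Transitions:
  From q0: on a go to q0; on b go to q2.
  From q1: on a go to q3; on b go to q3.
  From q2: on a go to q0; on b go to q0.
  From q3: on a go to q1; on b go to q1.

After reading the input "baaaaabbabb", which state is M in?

q0

q0 --b--> q2
q2 --a--> q0
q0 --a--> q0
q0 --a--> q0
q0 --a--> q0
q0 --a--> q0
q0 --b--> q2
q2 --b--> q0
q0 --a--> q0
q0 --b--> q2
q2 --b--> q0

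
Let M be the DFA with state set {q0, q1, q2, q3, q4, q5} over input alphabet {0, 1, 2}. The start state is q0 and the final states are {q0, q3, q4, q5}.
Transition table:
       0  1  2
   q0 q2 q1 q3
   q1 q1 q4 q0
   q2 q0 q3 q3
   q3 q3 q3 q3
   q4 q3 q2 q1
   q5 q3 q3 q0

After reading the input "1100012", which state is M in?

q3

q0 --1--> q1
q1 --1--> q4
q4 --0--> q3
q3 --0--> q3
q3 --0--> q3
q3 --1--> q3
q3 --2--> q3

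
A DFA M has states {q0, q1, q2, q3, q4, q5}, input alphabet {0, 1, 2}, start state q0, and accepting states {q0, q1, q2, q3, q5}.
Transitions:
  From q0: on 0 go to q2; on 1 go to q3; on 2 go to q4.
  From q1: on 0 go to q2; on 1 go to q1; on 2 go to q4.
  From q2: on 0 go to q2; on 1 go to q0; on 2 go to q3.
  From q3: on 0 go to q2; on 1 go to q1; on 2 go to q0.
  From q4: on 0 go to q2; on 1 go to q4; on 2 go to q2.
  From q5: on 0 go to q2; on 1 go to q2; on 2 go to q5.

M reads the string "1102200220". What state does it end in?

q2

q0 --1--> q3
q3 --1--> q1
q1 --0--> q2
q2 --2--> q3
q3 --2--> q0
q0 --0--> q2
q2 --0--> q2
q2 --2--> q3
q3 --2--> q0
q0 --0--> q2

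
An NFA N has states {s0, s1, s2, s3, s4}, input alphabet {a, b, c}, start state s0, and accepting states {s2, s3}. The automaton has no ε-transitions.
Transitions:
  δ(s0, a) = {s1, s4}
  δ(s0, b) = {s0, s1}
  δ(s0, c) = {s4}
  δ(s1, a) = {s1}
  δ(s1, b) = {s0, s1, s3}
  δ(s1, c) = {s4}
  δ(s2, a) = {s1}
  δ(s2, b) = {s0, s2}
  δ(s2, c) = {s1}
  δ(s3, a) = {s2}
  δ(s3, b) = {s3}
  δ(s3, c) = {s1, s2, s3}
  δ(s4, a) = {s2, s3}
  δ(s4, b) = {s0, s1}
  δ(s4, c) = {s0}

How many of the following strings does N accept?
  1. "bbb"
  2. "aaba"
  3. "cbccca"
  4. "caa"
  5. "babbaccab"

5

"bbb": accepted
"aaba": accepted
"cbccca": accepted
"caa": accepted
"babbaccab": accepted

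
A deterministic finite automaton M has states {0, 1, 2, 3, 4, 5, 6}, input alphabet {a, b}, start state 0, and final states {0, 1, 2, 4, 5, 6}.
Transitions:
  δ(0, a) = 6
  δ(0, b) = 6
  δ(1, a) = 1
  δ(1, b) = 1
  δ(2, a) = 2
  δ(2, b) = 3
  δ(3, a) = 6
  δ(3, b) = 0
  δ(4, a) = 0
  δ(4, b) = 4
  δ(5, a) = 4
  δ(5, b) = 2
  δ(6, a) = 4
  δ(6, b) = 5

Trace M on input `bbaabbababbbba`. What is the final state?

0 --b--> 6
6 --b--> 5
5 --a--> 4
4 --a--> 0
0 --b--> 6
6 --b--> 5
5 --a--> 4
4 --b--> 4
4 --a--> 0
0 --b--> 6
6 --b--> 5
5 --b--> 2
2 --b--> 3
3 --a--> 6

6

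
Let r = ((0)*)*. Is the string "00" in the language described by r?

yes

Split into 2 pieces 0 · 0; each matches (0)*.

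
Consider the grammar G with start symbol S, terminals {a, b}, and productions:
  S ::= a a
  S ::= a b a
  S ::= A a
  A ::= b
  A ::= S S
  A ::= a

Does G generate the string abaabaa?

S ⇒ Aa ⇒ SSa ⇒ abaSa ⇒ abaabaa

yes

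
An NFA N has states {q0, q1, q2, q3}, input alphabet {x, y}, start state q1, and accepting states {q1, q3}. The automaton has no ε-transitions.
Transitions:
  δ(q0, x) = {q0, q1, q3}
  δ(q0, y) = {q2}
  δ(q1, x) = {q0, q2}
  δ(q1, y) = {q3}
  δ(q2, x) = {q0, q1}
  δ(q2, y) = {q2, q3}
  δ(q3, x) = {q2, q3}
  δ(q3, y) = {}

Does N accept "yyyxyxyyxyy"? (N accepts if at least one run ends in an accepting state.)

rejected

Start: {q1}
read y: {q3}
read y: {}
The reachable set is empty and stays empty for the remaining 9 symbols.
Reachable ∩ accepting = {} — empty.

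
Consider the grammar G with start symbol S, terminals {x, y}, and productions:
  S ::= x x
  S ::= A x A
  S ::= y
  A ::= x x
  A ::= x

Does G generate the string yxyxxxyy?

no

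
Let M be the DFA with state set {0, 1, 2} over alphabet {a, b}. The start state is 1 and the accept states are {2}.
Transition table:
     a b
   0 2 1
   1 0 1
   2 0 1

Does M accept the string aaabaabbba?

1 --a--> 0
0 --a--> 2
2 --a--> 0
0 --b--> 1
1 --a--> 0
0 --a--> 2
2 --b--> 1
1 --b--> 1
1 --b--> 1
1 --a--> 0
End in state 0, which is not an accepting state.

rejected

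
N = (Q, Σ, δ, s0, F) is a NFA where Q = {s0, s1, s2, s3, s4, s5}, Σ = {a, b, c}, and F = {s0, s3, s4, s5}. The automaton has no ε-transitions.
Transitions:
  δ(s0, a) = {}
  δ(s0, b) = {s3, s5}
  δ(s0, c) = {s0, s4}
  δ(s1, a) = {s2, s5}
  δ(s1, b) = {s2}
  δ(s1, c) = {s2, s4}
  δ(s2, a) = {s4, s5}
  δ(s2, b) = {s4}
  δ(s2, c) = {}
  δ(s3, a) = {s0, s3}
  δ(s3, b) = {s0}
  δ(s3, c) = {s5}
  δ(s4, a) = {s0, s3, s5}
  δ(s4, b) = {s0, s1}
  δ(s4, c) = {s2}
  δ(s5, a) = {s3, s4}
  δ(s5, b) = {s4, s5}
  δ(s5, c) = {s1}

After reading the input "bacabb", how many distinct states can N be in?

6

Start: {s0}
read b: {s3, s5}
read a: {s0, s3, s4}
read c: {s0, s2, s4, s5}
read a: {s0, s3, s4, s5}
read b: {s0, s1, s3, s4, s5}
read b: {s0, s1, s2, s3, s4, s5}
Final reachable set {s0, s1, s2, s3, s4, s5} has 6 states.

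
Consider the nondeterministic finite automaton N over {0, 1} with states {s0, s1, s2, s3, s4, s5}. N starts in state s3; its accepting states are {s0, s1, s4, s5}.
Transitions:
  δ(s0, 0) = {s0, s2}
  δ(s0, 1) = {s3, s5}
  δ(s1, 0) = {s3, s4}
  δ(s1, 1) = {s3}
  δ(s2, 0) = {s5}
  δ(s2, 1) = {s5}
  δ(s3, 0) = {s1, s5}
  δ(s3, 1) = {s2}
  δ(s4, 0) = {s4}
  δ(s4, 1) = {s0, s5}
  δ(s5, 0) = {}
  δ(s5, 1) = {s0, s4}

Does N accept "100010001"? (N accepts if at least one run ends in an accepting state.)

Start: {s3}
read 1: {s2}
read 0: {s5}
read 0: {}
The reachable set is empty and stays empty for the remaining 6 symbols.
Reachable ∩ accepting = {} — empty.

rejected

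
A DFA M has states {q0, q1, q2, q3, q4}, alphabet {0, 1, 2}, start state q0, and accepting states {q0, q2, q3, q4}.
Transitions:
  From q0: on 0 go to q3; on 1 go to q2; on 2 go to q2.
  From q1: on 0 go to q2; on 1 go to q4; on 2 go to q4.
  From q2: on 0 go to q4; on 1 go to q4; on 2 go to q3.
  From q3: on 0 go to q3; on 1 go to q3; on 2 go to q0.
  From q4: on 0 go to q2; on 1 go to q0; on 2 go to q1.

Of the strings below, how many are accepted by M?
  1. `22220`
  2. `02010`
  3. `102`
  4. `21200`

`22220`: accepted
`02010`: accepted
`102`: rejected
`21200`: accepted

3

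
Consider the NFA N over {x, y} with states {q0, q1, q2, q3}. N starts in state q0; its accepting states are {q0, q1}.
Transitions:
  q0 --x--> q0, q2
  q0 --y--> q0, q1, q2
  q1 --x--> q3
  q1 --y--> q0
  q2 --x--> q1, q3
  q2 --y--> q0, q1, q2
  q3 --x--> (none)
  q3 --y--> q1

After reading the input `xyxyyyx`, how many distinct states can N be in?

4

Start: {q0}
read x: {q0, q2}
read y: {q0, q1, q2}
read x: {q0, q1, q2, q3}
read y: {q0, q1, q2}
read y: {q0, q1, q2}
read y: {q0, q1, q2}
read x: {q0, q1, q2, q3}
Final reachable set {q0, q1, q2, q3} has 4 states.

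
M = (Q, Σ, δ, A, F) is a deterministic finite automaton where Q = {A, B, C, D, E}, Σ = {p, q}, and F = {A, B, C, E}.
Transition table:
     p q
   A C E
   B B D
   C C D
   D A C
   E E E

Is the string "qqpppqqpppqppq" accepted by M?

accepted

A --q--> E
E --q--> E
E --p--> E
E --p--> E
E --p--> E
E --q--> E
E --q--> E
E --p--> E
E --p--> E
E --p--> E
E --q--> E
E --p--> E
E --p--> E
E --q--> E
End in state E, which is an accepting state.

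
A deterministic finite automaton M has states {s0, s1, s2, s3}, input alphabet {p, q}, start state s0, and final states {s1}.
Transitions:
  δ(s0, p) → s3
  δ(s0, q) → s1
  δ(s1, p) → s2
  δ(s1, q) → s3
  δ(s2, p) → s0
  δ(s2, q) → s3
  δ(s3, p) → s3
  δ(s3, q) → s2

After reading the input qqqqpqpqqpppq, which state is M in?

s2

s0 --q--> s1
s1 --q--> s3
s3 --q--> s2
s2 --q--> s3
s3 --p--> s3
s3 --q--> s2
s2 --p--> s0
s0 --q--> s1
s1 --q--> s3
s3 --p--> s3
s3 --p--> s3
s3 --p--> s3
s3 --q--> s2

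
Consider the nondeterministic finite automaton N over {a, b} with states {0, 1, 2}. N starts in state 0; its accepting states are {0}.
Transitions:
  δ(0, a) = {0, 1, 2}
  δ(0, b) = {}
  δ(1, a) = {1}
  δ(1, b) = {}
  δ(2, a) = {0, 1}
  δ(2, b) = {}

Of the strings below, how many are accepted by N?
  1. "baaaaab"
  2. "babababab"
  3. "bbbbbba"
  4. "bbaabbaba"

0

"baaaaab": rejected
"babababab": rejected
"bbbbbba": rejected
"bbaabbaba": rejected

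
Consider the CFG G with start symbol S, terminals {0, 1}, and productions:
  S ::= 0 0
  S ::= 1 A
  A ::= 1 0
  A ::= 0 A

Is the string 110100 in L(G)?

no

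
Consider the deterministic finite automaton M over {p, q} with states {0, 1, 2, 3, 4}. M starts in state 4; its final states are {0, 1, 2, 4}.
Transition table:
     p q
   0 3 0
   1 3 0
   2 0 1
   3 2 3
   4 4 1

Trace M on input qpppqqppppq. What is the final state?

4 --q--> 1
1 --p--> 3
3 --p--> 2
2 --p--> 0
0 --q--> 0
0 --q--> 0
0 --p--> 3
3 --p--> 2
2 --p--> 0
0 --p--> 3
3 --q--> 3

3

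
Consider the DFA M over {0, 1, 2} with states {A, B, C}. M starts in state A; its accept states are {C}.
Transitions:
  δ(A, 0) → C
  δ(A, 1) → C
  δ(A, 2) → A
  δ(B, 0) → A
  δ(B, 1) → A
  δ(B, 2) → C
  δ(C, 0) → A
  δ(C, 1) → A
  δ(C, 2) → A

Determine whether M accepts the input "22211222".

rejected

A --2--> A
A --2--> A
A --2--> A
A --1--> C
C --1--> A
A --2--> A
A --2--> A
A --2--> A
End in state A, which is not an accepting state.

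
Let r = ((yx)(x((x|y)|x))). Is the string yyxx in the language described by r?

no

No split of yyxx into u·v has (yx) matching u and (x((x|y)|x)) matching v.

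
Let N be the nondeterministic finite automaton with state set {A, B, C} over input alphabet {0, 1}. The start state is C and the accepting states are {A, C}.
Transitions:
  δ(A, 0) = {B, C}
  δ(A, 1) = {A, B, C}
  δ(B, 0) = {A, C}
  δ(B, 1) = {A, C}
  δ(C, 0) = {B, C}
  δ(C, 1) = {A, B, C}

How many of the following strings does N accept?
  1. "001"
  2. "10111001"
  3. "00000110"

"001": accepted
"10111001": accepted
"00000110": accepted

3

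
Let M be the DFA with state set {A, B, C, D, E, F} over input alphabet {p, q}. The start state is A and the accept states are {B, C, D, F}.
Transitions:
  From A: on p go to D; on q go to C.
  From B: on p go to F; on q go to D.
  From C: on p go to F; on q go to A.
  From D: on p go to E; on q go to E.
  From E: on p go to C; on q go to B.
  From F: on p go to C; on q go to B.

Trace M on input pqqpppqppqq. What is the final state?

A --p--> D
D --q--> E
E --q--> B
B --p--> F
F --p--> C
C --p--> F
F --q--> B
B --p--> F
F --p--> C
C --q--> A
A --q--> C

C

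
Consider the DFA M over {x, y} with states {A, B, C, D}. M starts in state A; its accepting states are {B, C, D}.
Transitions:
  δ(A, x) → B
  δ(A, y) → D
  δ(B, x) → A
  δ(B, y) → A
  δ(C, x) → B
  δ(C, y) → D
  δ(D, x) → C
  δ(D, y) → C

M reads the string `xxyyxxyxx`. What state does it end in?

B

A --x--> B
B --x--> A
A --y--> D
D --y--> C
C --x--> B
B --x--> A
A --y--> D
D --x--> C
C --x--> B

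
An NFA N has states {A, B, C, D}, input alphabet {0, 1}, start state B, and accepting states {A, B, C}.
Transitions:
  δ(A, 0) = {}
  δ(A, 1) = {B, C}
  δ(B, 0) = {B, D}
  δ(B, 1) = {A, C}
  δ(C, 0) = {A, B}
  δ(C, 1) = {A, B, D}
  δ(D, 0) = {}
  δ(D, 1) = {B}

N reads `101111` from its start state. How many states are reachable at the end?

4

Start: {B}
read 1: {A, C}
read 0: {A, B}
read 1: {A, B, C}
read 1: {A, B, C, D}
read 1: {A, B, C, D}
read 1: {A, B, C, D}
Final reachable set {A, B, C, D} has 4 states.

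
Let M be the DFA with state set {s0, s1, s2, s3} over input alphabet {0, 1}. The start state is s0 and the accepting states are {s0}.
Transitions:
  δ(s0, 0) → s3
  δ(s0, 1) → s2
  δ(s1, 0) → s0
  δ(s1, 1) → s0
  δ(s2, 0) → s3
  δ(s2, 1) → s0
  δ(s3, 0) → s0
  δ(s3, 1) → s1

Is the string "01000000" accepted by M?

s0 --0--> s3
s3 --1--> s1
s1 --0--> s0
s0 --0--> s3
s3 --0--> s0
s0 --0--> s3
s3 --0--> s0
s0 --0--> s3
End in state s3, which is not an accepting state.

rejected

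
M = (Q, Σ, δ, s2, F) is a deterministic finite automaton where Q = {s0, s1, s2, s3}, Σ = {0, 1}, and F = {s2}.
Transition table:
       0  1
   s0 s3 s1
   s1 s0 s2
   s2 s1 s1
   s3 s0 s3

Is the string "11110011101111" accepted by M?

accepted

s2 --1--> s1
s1 --1--> s2
s2 --1--> s1
s1 --1--> s2
s2 --0--> s1
s1 --0--> s0
s0 --1--> s1
s1 --1--> s2
s2 --1--> s1
s1 --0--> s0
s0 --1--> s1
s1 --1--> s2
s2 --1--> s1
s1 --1--> s2
End in state s2, which is an accepting state.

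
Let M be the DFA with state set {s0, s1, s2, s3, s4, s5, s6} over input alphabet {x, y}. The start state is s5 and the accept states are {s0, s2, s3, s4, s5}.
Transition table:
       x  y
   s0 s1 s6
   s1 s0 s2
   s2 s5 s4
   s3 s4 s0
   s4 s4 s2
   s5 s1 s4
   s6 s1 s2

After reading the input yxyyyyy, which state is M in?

s2

s5 --y--> s4
s4 --x--> s4
s4 --y--> s2
s2 --y--> s4
s4 --y--> s2
s2 --y--> s4
s4 --y--> s2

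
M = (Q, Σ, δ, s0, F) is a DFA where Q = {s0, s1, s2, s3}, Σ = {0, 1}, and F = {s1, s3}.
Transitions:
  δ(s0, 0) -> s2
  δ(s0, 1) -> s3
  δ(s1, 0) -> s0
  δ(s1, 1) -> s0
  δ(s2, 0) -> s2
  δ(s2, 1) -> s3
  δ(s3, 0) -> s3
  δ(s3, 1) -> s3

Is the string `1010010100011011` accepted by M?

s0 --1--> s3
s3 --0--> s3
s3 --1--> s3
s3 --0--> s3
s3 --0--> s3
s3 --1--> s3
s3 --0--> s3
s3 --1--> s3
s3 --0--> s3
s3 --0--> s3
s3 --0--> s3
s3 --1--> s3
s3 --1--> s3
s3 --0--> s3
s3 --1--> s3
s3 --1--> s3
End in state s3, which is an accepting state.

accepted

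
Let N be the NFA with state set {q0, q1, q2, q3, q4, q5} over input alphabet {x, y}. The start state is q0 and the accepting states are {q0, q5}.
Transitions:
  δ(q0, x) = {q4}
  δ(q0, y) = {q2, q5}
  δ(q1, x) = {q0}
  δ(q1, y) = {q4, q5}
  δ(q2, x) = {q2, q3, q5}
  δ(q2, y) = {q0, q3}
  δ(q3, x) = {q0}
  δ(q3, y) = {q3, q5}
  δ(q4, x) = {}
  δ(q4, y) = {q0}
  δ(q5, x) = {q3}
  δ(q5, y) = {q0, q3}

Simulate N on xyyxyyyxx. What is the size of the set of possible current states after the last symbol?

5

Start: {q0}
read x: {q4}
read y: {q0}
read y: {q2, q5}
read x: {q2, q3, q5}
read y: {q0, q3, q5}
read y: {q0, q2, q3, q5}
read y: {q0, q2, q3, q5}
read x: {q0, q2, q3, q4, q5}
read x: {q0, q2, q3, q4, q5}
Final reachable set {q0, q2, q3, q4, q5} has 5 states.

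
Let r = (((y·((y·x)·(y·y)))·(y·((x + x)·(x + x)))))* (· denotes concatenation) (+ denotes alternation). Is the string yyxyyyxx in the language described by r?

yes

Split into 1 piece yyxyyyxx; each matches ((y·((y·x)·(y·y)))·(y·((x+x)·(x+x)))).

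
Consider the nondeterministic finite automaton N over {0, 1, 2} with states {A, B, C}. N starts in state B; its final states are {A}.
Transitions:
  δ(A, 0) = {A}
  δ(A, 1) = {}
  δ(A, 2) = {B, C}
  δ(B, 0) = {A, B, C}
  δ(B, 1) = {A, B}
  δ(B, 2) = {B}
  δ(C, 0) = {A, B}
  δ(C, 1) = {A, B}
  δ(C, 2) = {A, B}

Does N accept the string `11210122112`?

Start: {B}
read 1: {A, B}
read 1: {A, B}
read 2: {B, C}
read 1: {A, B}
read 0: {A, B, C}
read 1: {A, B}
read 2: {B, C}
read 2: {A, B}
read 1: {A, B}
read 1: {A, B}
read 2: {B, C}
Reachable ∩ accepting = {} — empty.

rejected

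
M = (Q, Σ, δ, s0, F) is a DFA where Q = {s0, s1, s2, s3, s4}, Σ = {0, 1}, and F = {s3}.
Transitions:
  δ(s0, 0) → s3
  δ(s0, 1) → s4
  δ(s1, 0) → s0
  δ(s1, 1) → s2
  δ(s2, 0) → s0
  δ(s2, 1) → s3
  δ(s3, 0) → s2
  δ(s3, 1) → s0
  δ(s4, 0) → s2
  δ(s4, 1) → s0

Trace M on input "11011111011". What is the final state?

s4

s0 --1--> s4
s4 --1--> s0
s0 --0--> s3
s3 --1--> s0
s0 --1--> s4
s4 --1--> s0
s0 --1--> s4
s4 --1--> s0
s0 --0--> s3
s3 --1--> s0
s0 --1--> s4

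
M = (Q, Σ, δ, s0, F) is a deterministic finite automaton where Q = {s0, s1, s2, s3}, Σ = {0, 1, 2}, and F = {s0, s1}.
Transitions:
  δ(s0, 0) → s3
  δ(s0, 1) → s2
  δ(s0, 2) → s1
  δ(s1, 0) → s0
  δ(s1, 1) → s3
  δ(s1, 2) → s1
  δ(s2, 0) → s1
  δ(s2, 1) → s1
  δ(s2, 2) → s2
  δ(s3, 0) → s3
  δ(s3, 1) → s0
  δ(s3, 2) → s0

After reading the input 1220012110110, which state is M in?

s1

s0 --1--> s2
s2 --2--> s2
s2 --2--> s2
s2 --0--> s1
s1 --0--> s0
s0 --1--> s2
s2 --2--> s2
s2 --1--> s1
s1 --1--> s3
s3 --0--> s3
s3 --1--> s0
s0 --1--> s2
s2 --0--> s1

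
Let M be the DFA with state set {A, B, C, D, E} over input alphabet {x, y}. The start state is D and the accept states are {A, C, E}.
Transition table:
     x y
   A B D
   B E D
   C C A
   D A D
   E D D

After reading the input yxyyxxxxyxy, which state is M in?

D

D --y--> D
D --x--> A
A --y--> D
D --y--> D
D --x--> A
A --x--> B
B --x--> E
E --x--> D
D --y--> D
D --x--> A
A --y--> D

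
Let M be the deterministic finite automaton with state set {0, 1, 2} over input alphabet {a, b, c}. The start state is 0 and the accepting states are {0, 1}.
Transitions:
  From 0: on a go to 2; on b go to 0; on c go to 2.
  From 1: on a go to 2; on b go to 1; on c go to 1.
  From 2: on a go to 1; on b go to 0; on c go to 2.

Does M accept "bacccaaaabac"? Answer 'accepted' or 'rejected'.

0 --b--> 0
0 --a--> 2
2 --c--> 2
2 --c--> 2
2 --c--> 2
2 --a--> 1
1 --a--> 2
2 --a--> 1
1 --a--> 2
2 --b--> 0
0 --a--> 2
2 --c--> 2
End in state 2, which is not an accepting state.

rejected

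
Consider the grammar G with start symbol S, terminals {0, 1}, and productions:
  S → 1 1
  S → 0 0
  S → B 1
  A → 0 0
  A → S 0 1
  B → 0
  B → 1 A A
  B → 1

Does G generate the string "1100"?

no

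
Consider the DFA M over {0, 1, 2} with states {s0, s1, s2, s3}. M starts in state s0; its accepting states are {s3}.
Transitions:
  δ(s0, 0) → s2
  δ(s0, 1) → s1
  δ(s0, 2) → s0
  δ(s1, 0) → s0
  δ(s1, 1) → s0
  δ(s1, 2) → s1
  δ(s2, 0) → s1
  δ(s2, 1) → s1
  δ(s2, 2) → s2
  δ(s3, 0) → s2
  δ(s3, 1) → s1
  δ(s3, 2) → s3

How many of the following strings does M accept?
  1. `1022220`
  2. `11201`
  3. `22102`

`1022220`: rejected
`11201`: rejected
`22102`: rejected

0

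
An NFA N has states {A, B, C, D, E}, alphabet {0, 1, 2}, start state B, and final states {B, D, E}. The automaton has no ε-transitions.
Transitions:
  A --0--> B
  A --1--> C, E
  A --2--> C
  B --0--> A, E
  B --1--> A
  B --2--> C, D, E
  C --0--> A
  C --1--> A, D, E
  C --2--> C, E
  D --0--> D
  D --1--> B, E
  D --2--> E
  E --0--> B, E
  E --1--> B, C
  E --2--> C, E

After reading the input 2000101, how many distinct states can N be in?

4

Start: {B}
read 2: {C, D, E}
read 0: {A, B, D, E}
read 0: {A, B, D, E}
read 0: {A, B, D, E}
read 1: {A, B, C, E}
read 0: {A, B, E}
read 1: {A, B, C, E}
Final reachable set {A, B, C, E} has 4 states.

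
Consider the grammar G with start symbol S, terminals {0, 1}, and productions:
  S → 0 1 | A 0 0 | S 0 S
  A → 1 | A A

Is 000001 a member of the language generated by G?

no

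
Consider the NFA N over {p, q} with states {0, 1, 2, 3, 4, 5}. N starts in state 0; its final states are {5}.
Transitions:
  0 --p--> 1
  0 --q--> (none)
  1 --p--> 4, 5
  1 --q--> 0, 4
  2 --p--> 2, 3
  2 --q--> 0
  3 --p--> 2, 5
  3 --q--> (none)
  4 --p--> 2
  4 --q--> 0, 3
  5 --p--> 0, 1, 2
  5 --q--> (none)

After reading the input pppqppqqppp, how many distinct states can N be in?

Start: {0}
read p: {1}
read p: {4, 5}
read p: {0, 1, 2}
read q: {0, 4}
read p: {1, 2}
read p: {2, 3, 4, 5}
read q: {0, 3}
read q: {}
The reachable set is empty and stays empty for the remaining 3 symbols.
Final reachable set {} has 0 states.

0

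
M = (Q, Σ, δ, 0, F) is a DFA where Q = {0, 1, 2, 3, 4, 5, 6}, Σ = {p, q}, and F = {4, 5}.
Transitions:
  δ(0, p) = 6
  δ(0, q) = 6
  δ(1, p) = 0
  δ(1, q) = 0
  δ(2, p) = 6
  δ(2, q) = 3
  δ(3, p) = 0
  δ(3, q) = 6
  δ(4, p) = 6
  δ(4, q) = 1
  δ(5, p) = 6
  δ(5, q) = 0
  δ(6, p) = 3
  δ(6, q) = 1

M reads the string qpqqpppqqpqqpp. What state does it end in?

0 --q--> 6
6 --p--> 3
3 --q--> 6
6 --q--> 1
1 --p--> 0
0 --p--> 6
6 --p--> 3
3 --q--> 6
6 --q--> 1
1 --p--> 0
0 --q--> 6
6 --q--> 1
1 --p--> 0
0 --p--> 6

6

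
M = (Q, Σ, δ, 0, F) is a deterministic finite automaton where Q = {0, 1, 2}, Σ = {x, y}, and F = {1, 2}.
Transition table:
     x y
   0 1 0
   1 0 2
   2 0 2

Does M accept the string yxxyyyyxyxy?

rejected

0 --y--> 0
0 --x--> 1
1 --x--> 0
0 --y--> 0
0 --y--> 0
0 --y--> 0
0 --y--> 0
0 --x--> 1
1 --y--> 2
2 --x--> 0
0 --y--> 0
End in state 0, which is not an accepting state.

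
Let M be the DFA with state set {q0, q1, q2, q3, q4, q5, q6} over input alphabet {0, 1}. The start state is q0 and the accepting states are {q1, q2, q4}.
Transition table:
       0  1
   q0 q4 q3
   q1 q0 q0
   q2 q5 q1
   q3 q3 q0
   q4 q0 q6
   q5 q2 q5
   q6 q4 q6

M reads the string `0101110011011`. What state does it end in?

q0 --0--> q4
q4 --1--> q6
q6 --0--> q4
q4 --1--> q6
q6 --1--> q6
q6 --1--> q6
q6 --0--> q4
q4 --0--> q0
q0 --1--> q3
q3 --1--> q0
q0 --0--> q4
q4 --1--> q6
q6 --1--> q6

q6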